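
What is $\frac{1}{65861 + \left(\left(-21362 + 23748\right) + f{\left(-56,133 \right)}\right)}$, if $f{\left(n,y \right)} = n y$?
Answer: $\frac{1}{60799} \approx 1.6448 \cdot 10^{-5}$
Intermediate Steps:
$\frac{1}{65861 + \left(\left(-21362 + 23748\right) + f{\left(-56,133 \right)}\right)} = \frac{1}{65861 + \left(\left(-21362 + 23748\right) - 7448\right)} = \frac{1}{65861 + \left(2386 - 7448\right)} = \frac{1}{65861 - 5062} = \frac{1}{60799}$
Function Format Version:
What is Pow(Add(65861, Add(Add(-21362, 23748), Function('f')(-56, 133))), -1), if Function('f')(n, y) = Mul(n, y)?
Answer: Rational(1, 60799) ≈ 1.6448e-5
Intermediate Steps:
Pow(Add(65861, Add(Add(-21362, 23748), Function('f')(-56, 133))), -1) = Pow(Add(65861, Add(Add(-21362, 23748), Mul(-56, 133))), -1) = Pow(Add(65861, Add(2386, -7448)), -1) = Pow(Add(65861, -5062), -1) = Pow(60799, -1) = Rational(1, 60799)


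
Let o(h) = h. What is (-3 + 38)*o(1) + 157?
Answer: 192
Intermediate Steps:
(-3 + 38)*o(1) + 157 = (-3 + 38)*1 + 157 = 35*1 + 157 = 35 + 157 = 192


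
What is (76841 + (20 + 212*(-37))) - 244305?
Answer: -175288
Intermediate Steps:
(76841 + (20 + 212*(-37))) - 244305 = (76841 + (20 - 7844)) - 244305 = (76841 - 7824) - 244305 = 69017 - 244305 = -175288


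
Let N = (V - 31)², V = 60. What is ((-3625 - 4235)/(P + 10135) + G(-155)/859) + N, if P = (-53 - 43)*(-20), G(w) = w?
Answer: 1740028156/2071049 ≈ 840.17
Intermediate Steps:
P = 1920 (P = -96*(-20) = 1920)
N = 841 (N = (60 - 31)² = 29² = 841)
((-3625 - 4235)/(P + 10135) + G(-155)/859) + N = ((-3625 - 4235)/(1920 + 10135) - 155/859) + 841 = (-7860/12055 - 155*1/859) + 841 = (-7860*1/12055 - 155/859) + 841 = (-1572/2411 - 155/859) + 841 = -1724053/2071049 + 841 = 1740028156/2071049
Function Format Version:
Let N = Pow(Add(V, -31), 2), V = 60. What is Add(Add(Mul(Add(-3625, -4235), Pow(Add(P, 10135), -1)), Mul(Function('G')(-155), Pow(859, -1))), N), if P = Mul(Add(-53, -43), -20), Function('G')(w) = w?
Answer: Rational(1740028156, 2071049) ≈ 840.17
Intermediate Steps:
P = 1920 (P = Mul(-96, -20) = 1920)
N = 841 (N = Pow(Add(60, -31), 2) = Pow(29, 2) = 841)
Add(Add(Mul(Add(-3625, -4235), Pow(Add(P, 10135), -1)), Mul(Function('G')(-155), Pow(859, -1))), N) = Add(Add(Mul(Add(-3625, -4235), Pow(Add(1920, 10135), -1)), Mul(-155, Pow(859, -1))), 841) = Add(Add(Mul(-7860, Pow(12055, -1)), Mul(-155, Rational(1, 859))), 841) = Add(Add(Mul(-7860, Rational(1, 12055)), Rational(-155, 859)), 841) = Add(Add(Rational(-1572, 2411), Rational(-155, 859)), 841) = Add(Rational(-1724053, 2071049), 841) = Rational(1740028156, 2071049)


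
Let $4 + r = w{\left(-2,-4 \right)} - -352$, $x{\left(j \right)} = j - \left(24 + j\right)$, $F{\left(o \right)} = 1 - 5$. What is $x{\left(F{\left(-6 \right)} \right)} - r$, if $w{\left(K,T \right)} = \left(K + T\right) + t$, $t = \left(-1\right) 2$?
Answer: $-364$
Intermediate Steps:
$F{\left(o \right)} = -4$
$x{\left(j \right)} = -24$
$t = -2$
$w{\left(K,T \right)} = -2 + K + T$ ($w{\left(K,T \right)} = \left(K + T\right) - 2 = -2 + K + T$)
$r = 340$ ($r = -4 - -344 = -4 + \left(-8 + 352\right) = -4 + 344 = 340$)
$x{\left(F{\left(-6 \right)} \right)} - r = -24 - 340 = -364$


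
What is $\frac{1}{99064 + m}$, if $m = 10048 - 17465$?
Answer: $\frac{1}{91647} \approx 1.0911 \cdot 10^{-5}$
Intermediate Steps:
$m = -7417$ ($m = 10048 - 17465 = -7417$)
$\frac{1}{99064 + m} = \frac{1}{99064 - 7417} = \frac{1}{91647}$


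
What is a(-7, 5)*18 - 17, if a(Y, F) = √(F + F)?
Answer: -17 + 18*√10 ≈ 39.921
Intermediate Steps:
a(Y, F) = √2*√F (a(Y, F) = √(2*F) = √2*√F)
a(-7, 5)*18 - 17 = (√2*√5)*18 - 17 = √10*18 - 17 = 18*√10 - 17 = -17 + 18*√10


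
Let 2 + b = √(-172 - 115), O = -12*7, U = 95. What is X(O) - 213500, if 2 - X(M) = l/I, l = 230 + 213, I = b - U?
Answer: -2070033637/9696 + 443*I*√287/9696 ≈ -2.1349e+5 + 0.77402*I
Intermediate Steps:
O = -84
b = -2 + I*√287 (b = -2 + √(-172 - 115) = -2 + √(-287) = -2 + I*√287 ≈ -2.0 + 16.941*I)
I = -97 + I*√287 (I = (-2 + I*√287) - 1*95 = (-2 + I*√287) - 95 = -97 + I*√287 ≈ -97.0 + 16.941*I)
l = 443
X(M) = 2 - 443/(-97 + I*√287)
X(O) - 213500 = (62363/9696 + 443*I*√287/9696) - 213500 = -2070033637/9696 + 443*I*√287/9696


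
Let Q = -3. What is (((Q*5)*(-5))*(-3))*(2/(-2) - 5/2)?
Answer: 1575/2 ≈ 787.50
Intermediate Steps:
(((Q*5)*(-5))*(-3))*(2/(-2) - 5/2) = ((-3*5*(-5))*(-3))*(2/(-2) - 5/2) = (-15*(-5)*(-3))*(2*(-½) - 5*½) = (75*(-3))*(-1 - 5/2) = -225*(-7/2) = 1575/2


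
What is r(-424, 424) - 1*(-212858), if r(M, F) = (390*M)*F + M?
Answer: -69900206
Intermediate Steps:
r(M, F) = M + 390*F*M (r(M, F) = 390*F*M + M = M + 390*F*M)
r(-424, 424) - 1*(-212858) = -424*(1 + 390*424) - 1*(-212858) = -424*(1 + 165360) + 212858 = -424*165361 + 212858 = -70113064 + 212858 = -69900206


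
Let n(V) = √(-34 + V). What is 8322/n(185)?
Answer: 8322*√151/151 ≈ 677.23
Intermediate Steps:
8322/n(185) = 8322/(√(-34 + 185)) = 8322/(√151) = 8322*(√151/151) = 8322*√151/151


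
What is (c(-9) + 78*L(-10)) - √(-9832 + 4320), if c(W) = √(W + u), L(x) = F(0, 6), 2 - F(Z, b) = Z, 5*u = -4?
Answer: 156 - 2*I*√1378 + 7*I*√5/5 ≈ 156.0 - 71.112*I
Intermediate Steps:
u = -⅘ (u = (⅕)*(-4) = -⅘ ≈ -0.80000)
F(Z, b) = 2 - Z
L(x) = 2 (L(x) = 2 - 1*0 = 2 + 0 = 2)
c(W) = √(-⅘ + W) (c(W) = √(W - ⅘) = √(-⅘ + W))
(c(-9) + 78*L(-10)) - √(-9832 + 4320) = (√(-20 + 25*(-9))/5 + 78*2) - √(-9832 + 4320) = (√(-20 - 225)/5 + 156) - √(-5512) = (√(-245)/5 + 156) - 2*I*√1378 = ((7*I*√5)/5 + 156) - 2*I*√1378 = (7*I*√5/5 + 156) - 2*I*√1378 = (156 + 7*I*√5/5) - 2*I*√1378 = 156 - 2*I*√1378 + 7*I*√5/5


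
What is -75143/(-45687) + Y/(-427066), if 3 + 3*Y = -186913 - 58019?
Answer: 35821135553/19511364342 ≈ 1.8359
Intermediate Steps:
Y = -81645 (Y = -1 + (-186913 - 58019)/3 = -1 + (⅓)*(-244932) = -1 - 81644 = -81645)
-75143/(-45687) + Y/(-427066) = -75143/(-45687) - 81645/(-427066) = -75143*(-1/45687) - 81645*(-1/427066) = 75143/45687 + 81645/427066 = 35821135553/19511364342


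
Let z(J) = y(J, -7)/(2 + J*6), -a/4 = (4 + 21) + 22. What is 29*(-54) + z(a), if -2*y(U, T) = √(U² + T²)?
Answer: -1566 + √35393/2252 ≈ -1565.9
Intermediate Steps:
y(U, T) = -√(T² + U²)/2 (y(U, T) = -√(U² + T²)/2 = -√(T² + U²)/2)
a = -188 (a = -4*((4 + 21) + 22) = -4*(25 + 22) = -4*47 = -188)
z(J) = -√(49 + J²)/(2*(2 + 6*J)) (z(J) = (-√((-7)² + J²)/2)/(2 + J*6) = (-√(49 + J²)/2)/(2 + 6*J) = -√(49 + J²)/(2*(2 + 6*J)))
29*(-54) + z(a) = 29*(-54) - √(49 + (-188)²)/(4 + 12*(-188)) = -1566 - √(49 + 35344)/(4 - 2256) = -1566 - 1*√35393/(-2252) = -1566 - 1*(-1/2252)*√35393 = -1566 + √35393/2252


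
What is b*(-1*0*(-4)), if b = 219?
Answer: 0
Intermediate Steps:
b*(-1*0*(-4)) = 219*(-1*0*(-4)) = 219*(0*(-4)) = 219*0 = 0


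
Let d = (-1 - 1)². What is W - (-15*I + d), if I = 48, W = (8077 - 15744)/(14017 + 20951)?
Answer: 25029421/34968 ≈ 715.78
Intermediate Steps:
d = 4 (d = (-2)² = 4)
W = -7667/34968 ≈ -0.21926
W - (-15*I + d) = -7667/34968 - (-15*48 + 4) = -7667/34968 - (-720 + 4) = -7667/34968 - 1*(-716) = -7667/34968 + 716 = 25029421/34968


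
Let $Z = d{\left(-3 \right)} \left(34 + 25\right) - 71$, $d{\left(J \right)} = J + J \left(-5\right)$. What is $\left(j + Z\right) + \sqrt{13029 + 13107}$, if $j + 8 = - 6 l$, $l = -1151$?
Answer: $7535 + 66 \sqrt{6} \approx 7696.7$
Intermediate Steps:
$d{\left(J \right)} = - 4 J$ ($d{\left(J \right)} = J - 5 J = - 4 J$)
$j = 6898$ ($j = -8 - -6906 = -8 + 6906 = 6898$)
$Z = 637$ ($Z = \left(-4\right) \left(-3\right) \left(34 + 25\right) - 71 = 12 \cdot 59 - 71 = 708 - 71 = 637$)
$\left(j + Z\right) + \sqrt{13029 + 13107} = \left(6898 + 637\right) + \sqrt{13029 + 13107} = 7535 + \sqrt{26136} = 7535 + 66 \sqrt{6}$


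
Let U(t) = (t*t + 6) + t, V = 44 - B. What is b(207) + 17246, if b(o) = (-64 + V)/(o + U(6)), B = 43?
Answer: 1465889/85 ≈ 17246.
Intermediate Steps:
V = 1 (V = 44 - 1*43 = 44 - 43 = 1)
U(t) = 6 + t + t² (U(t) = (t² + 6) + t = (6 + t²) + t = 6 + t + t²)
b(o) = -63/(48 + o) (b(o) = (-64 + 1)/(o + (6 + 6 + 6²)) = -63/(o + (6 + 6 + 36)) = -63/(o + 48) = -63/(48 + o))
b(207) + 17246 = -63/(48 + 207) + 17246 = -63/255 + 17246 = -63*1/255 + 17246 = -21/85 + 17246 = 1465889/85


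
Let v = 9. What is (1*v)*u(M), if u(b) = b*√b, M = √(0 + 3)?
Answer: 9*3^(¾) ≈ 20.516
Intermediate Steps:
M = √3 ≈ 1.7320
u(b) = b^(3/2)
(1*v)*u(M) = (1*9)*(√3)^(3/2) = 9*3^(¾)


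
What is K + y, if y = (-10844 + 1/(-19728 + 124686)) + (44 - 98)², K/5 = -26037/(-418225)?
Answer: -69598859147389/8779211910 ≈ -7927.7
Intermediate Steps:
K = 26037/83645 (K = 5*(-26037/(-418225)) = 5*(-26037*(-1/418225)) = 5*(26037/418225) = 26037/83645 ≈ 0.31128)
y = -832107023/104958 (y = (-10844 + 1/104958) + (-54)² = (-10844 + 1/104958) + 2916 = -1138164551/104958 + 2916 = -832107023/104958 ≈ -7928.0)
K + y = 26037/83645 - 832107023/104958 = -69598859147389/8779211910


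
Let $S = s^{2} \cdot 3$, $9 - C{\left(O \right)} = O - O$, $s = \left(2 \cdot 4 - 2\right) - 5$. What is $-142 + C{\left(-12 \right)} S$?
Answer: $-115$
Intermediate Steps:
$s = 1$ ($s = \left(8 - 2\right) - 5 = 6 - 5 = 1$)
$C{\left(O \right)} = 9$ ($C{\left(O \right)} = 9 - \left(O - O\right) = 9 - 0 = 9 + 0 = 9$)
$S = 3$ ($S = 1^{2} \cdot 3 = 1 \cdot 3 = 3$)
$-142 + C{\left(-12 \right)} S = -142 + 9 \cdot 3 = -142 + 27 = -115$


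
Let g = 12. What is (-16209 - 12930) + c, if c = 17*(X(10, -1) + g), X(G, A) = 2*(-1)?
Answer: -28969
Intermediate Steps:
X(G, A) = -2
c = 170 (c = 17*(-2 + 12) = 17*10 = 170)
(-16209 - 12930) + c = (-16209 - 12930) + 170 = -29139 + 170 = -28969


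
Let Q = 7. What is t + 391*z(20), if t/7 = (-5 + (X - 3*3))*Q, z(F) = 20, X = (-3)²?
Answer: 7575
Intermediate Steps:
X = 9
t = -245 (t = 7*((-5 + (9 - 3*3))*7) = 7*((-5 + (9 - 9))*7) = 7*((-5 + 0)*7) = 7*(-5*7) = 7*(-35) = -245)
t + 391*z(20) = -245 + 391*20 = -245 + 7820 = 7575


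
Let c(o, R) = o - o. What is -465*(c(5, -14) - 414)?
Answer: 192510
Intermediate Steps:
c(o, R) = 0
-465*(c(5, -14) - 414) = -465*(0 - 414) = -465*(-414) = 192510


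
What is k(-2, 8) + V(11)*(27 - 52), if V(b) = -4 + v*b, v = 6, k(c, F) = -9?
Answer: -1559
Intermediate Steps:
V(b) = -4 + 6*b
k(-2, 8) + V(11)*(27 - 52) = -9 + (-4 + 6*11)*(27 - 52) = -9 + (-4 + 66)*(-25) = -9 + 62*(-25) = -9 - 1550 = -1559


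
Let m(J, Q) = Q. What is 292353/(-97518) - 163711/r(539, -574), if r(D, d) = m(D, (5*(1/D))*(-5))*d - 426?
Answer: 6560735465/16122976 ≈ 406.92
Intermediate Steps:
r(D, d) = -426 - 25*d/D (r(D, d) = ((5*(1/D))*(-5))*d - 426 = ((5/D)*(-5))*d - 426 = (-25/D)*d - 426 = -25*d/D - 426 = -426 - 25*d/D)
292353/(-97518) - 163711/r(539, -574) = 292353/(-97518) - 163711/(-426 - 25*(-574)/539) = 292353*(-1/97518) - 163711/(-426 - 25*(-574)*1/539) = -97451/32506 - 163711/(-426 + 2050/77) = -97451/32506 - 163711/(-30752/77) = -97451/32506 - 163711*(-77/30752) = -97451/32506 + 406637/992 = 6560735465/16122976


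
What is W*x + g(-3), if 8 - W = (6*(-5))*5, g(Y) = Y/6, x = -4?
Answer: -1265/2 ≈ -632.50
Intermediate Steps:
g(Y) = Y/6 (g(Y) = Y*(⅙) = Y/6)
W = 158 (W = 8 - 6*(-5)*5 = 8 - (-30)*5 = 8 - 1*(-150) = 8 + 150 = 158)
W*x + g(-3) = 158*(-4) + (⅙)*(-3) = -632 - ½ = -1265/2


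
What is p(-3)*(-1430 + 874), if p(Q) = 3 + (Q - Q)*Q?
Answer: -1668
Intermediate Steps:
p(Q) = 3 (p(Q) = 3 + 0*Q = 3 + 0 = 3)
p(-3)*(-1430 + 874) = 3*(-1430 + 874) = 3*(-556) = -1668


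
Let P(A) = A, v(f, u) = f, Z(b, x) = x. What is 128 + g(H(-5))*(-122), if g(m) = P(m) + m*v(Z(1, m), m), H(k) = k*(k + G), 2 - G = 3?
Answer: -113332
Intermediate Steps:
G = -1 (G = 2 - 1*3 = 2 - 3 = -1)
H(k) = k*(-1 + k) (H(k) = k*(k - 1) = k*(-1 + k))
g(m) = m + m**2 (g(m) = m + m*m = m + m**2)
128 + g(H(-5))*(-122) = 128 + ((-5*(-1 - 5))*(1 - 5*(-1 - 5)))*(-122) = 128 + ((-5*(-6))*(1 - 5*(-6)))*(-122) = 128 + (30*(1 + 30))*(-122) = 128 + (30*31)*(-122) = 128 + 930*(-122) = 128 - 113460 = -113332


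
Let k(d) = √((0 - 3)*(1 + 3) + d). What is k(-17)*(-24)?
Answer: -24*I*√29 ≈ -129.24*I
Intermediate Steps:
k(d) = √(-12 + d) (k(d) = √(-3*4 + d) = √(-12 + d))
k(-17)*(-24) = √(-12 - 17)*(-24) = √(-29)*(-24) = (I*√29)*(-24) = -24*I*√29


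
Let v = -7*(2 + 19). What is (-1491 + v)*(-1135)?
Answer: 1859130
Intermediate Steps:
v = -147 (v = -7*21 = -147)
(-1491 + v)*(-1135) = (-1491 - 147)*(-1135) = -1638*(-1135) = 1859130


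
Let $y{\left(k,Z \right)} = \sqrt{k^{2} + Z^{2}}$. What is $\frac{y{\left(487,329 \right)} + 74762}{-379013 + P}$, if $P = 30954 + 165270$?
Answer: $- \frac{74762}{182789} - \frac{\sqrt{345410}}{182789} \approx -0.41222$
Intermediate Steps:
$P = 196224$
$y{\left(k,Z \right)} = \sqrt{Z^{2} + k^{2}}$
$\frac{y{\left(487,329 \right)} + 74762}{-379013 + P} = \frac{\sqrt{329^{2} + 487^{2}} + 74762}{-379013 + 196224} = \frac{\sqrt{108241 + 237169} + 74762}{-182789} = \left(\sqrt{345410} + 74762\right) \left(- \frac{1}{182789}\right) = \left(74762 + \sqrt{345410}\right) \left(- \frac{1}{182789}\right) = - \frac{74762}{182789} - \frac{\sqrt{345410}}{182789}$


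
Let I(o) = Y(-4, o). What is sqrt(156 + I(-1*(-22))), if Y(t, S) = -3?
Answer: 3*sqrt(17) ≈ 12.369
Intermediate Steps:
I(o) = -3
sqrt(156 + I(-1*(-22))) = sqrt(156 - 3) = sqrt(153) = 3*sqrt(17)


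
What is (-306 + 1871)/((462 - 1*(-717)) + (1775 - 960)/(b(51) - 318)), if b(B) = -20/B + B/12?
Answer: 20058605/15077991 ≈ 1.3303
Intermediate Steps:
b(B) = -20/B + B/12 (b(B) = -20/B + B*(1/12) = -20/B + B/12)
(-306 + 1871)/((462 - 1*(-717)) + (1775 - 960)/(b(51) - 318)) = (-306 + 1871)/((462 - 1*(-717)) + (1775 - 960)/((-20/51 + (1/12)*51) - 318)) = 1565/((462 + 717) + 815/((-20*1/51 + 17/4) - 318)) = 1565/(1179 + 815/((-20/51 + 17/4) - 318)) = 1565/(1179 + 815/(787/204 - 318)) = 1565/(1179 + 815/(-64085/204)) = 1565/(1179 + 815*(-204/64085)) = 1565/(1179 - 33252/12817) = 1565/(15077991/12817) = 1565*(12817/15077991) = 20058605/15077991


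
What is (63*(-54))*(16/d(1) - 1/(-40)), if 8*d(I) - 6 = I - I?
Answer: -1453221/20 ≈ -72661.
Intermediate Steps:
d(I) = ¾ (d(I) = ¾ + (I - I)/8 = ¾ + (⅛)*0 = ¾ + 0 = ¾)
(63*(-54))*(16/d(1) - 1/(-40)) = (63*(-54))*(16/(¾) - 1/(-40)) = -3402*(16*(4/3) - 1*(-1/40)) = -3402*(64/3 + 1/40) = -3402*2563/120 = -1453221/20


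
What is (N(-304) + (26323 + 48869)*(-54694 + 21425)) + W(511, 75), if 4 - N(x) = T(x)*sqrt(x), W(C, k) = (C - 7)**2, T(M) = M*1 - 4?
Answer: -2501308628 + 1232*I*sqrt(19) ≈ -2.5013e+9 + 5370.2*I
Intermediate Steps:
T(M) = -4 + M (T(M) = M - 4 = -4 + M)
W(C, k) = (-7 + C)**2
N(x) = 4 - sqrt(x)*(-4 + x) (N(x) = 4 - (-4 + x)*sqrt(x) = 4 - sqrt(x)*(-4 + x))
(N(-304) + (26323 + 48869)*(-54694 + 21425)) + W(511, 75) = ((4 + sqrt(-304)*(4 - 1*(-304))) + (26323 + 48869)*(-54694 + 21425)) + (-7 + 511)**2 = ((4 + (4*I*sqrt(19))*(4 + 304)) + 75192*(-33269)) + 504**2 = ((4 + (4*I*sqrt(19))*308) - 2501562648) + 254016 = ((4 + 1232*I*sqrt(19)) - 2501562648) + 254016 = (-2501562644 + 1232*I*sqrt(19)) + 254016 = -2501308628 + 1232*I*sqrt(19)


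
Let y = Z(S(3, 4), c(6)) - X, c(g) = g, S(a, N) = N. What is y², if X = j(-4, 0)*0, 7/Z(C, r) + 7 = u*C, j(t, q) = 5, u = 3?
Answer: 49/25 ≈ 1.9600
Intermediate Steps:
Z(C, r) = 7/(-7 + 3*C)
X = 0 (X = 5*0 = 0)
y = 7/5 (y = 7/(-7 + 3*4) - 1*0 = 7/(-7 + 12) + 0 = 7/5 + 0 = 7/5 ≈ 1.4000)
y² = (7/5)² = 49/25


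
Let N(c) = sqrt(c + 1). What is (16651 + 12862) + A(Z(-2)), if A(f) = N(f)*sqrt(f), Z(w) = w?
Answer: 29513 - sqrt(2) ≈ 29512.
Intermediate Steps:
N(c) = sqrt(1 + c)
A(f) = sqrt(f)*sqrt(1 + f) (A(f) = sqrt(1 + f)*sqrt(f) = sqrt(f)*sqrt(1 + f))
(16651 + 12862) + A(Z(-2)) = (16651 + 12862) + sqrt(-2)*sqrt(1 - 2) = 29513 + (I*sqrt(2))*sqrt(-1) = 29513 + (I*sqrt(2))*I = 29513 - sqrt(2)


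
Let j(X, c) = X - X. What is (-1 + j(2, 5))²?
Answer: 1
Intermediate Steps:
j(X, c) = 0
(-1 + j(2, 5))² = (-1 + 0)² = (-1)² = 1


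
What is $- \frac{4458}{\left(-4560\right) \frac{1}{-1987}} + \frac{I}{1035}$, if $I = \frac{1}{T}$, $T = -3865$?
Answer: $- \frac{1181153998907}{608041800} \approx -1942.6$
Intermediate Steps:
$I = - \frac{1}{3865}$ ($I = \frac{1}{-3865} = - \frac{1}{3865} \approx -0.00025873$)
$- \frac{4458}{\left(-4560\right) \frac{1}{-1987}} + \frac{I}{1035} = - \frac{4458}{\left(-4560\right) \frac{1}{-1987}} - \frac{1}{3865 \cdot 1035} = - \frac{4458}{\left(-4560\right) \left(- \frac{1}{1987}\right)} - \frac{1}{4000275} = - \frac{4458}{\frac{4560}{1987}} - \frac{1}{4000275} = \left(-4458\right) \frac{1987}{4560} - \frac{1}{4000275} = - \frac{1476341}{760} - \frac{1}{4000275} = - \frac{1181153998907}{608041800}$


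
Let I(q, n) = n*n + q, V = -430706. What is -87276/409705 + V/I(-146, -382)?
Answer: -94592661229/29862987745 ≈ -3.1676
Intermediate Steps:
I(q, n) = q + n² (I(q, n) = n² + q = q + n²)
-87276/409705 + V/I(-146, -382) = -87276/409705 - 430706/(-146 + (-382)²) = -87276*1/409705 - 430706/(-146 + 145924) = -87276/409705 - 430706/145778 = -87276/409705 - 430706*1/145778 = -87276/409705 - 215353/72889 = -94592661229/29862987745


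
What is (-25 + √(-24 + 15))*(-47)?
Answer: 1175 - 141*I ≈ 1175.0 - 141.0*I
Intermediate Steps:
(-25 + √(-24 + 15))*(-47) = (-25 + √(-9))*(-47) = (-25 + 3*I)*(-47) = 1175 - 141*I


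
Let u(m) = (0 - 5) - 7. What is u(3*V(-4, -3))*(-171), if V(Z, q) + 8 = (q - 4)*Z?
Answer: 2052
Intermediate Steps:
V(Z, q) = -8 + Z*(-4 + q) (V(Z, q) = -8 + (q - 4)*Z = -8 + (-4 + q)*Z = -8 + Z*(-4 + q))
u(m) = -12 (u(m) = -5 - 7 = -12)
u(3*V(-4, -3))*(-171) = -12*(-171) = 2052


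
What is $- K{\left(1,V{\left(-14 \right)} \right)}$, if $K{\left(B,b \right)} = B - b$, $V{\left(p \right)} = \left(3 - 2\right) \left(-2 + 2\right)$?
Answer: $-1$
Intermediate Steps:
$V{\left(p \right)} = 0$ ($V{\left(p \right)} = 1 \cdot 0 = 0$)
$- K{\left(1,V{\left(-14 \right)} \right)} = - (1 - 0) = - (1 + 0) = \left(-1\right) 1 = -1$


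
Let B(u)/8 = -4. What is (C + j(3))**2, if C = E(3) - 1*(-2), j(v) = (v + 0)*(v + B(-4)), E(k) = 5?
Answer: 6400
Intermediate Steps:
B(u) = -32 (B(u) = 8*(-4) = -32)
j(v) = v*(-32 + v) (j(v) = (v + 0)*(v - 32) = v*(-32 + v))
C = 7 (C = 5 - 1*(-2) = 5 + 2 = 7)
(C + j(3))**2 = (7 + 3*(-32 + 3))**2 = (7 + 3*(-29))**2 = (7 - 87)**2 = (-80)**2 = 6400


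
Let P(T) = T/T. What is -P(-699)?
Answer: -1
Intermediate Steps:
P(T) = 1
-P(-699) = -1*1 = -1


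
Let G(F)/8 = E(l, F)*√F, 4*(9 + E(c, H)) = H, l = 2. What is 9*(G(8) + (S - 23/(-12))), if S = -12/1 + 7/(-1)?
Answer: -615/4 - 1008*√2 ≈ -1579.3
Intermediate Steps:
E(c, H) = -9 + H/4
S = -19 (S = -12*1 + 7*(-1) = -12 - 7 = -19)
G(F) = 8*√F*(-9 + F/4) (G(F) = 8*((-9 + F/4)*√F) = 8*(√F*(-9 + F/4)) = 8*√F*(-9 + F/4))
9*(G(8) + (S - 23/(-12))) = 9*(2*√8*(-36 + 8) + (-19 - 23/(-12))) = 9*(2*(2*√2)*(-28) + (-19 - 23*(-1)/12)) = 9*(-112*√2 + (-19 - 1*(-23/12))) = 9*(-112*√2 + (-19 + 23/12)) = 9*(-112*√2 - 205/12) = 9*(-205/12 - 112*√2) = -615/4 - 1008*√2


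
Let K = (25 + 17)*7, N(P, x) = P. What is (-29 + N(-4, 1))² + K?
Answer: 1383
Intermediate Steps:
K = 294 (K = 42*7 = 294)
(-29 + N(-4, 1))² + K = (-29 - 4)² + 294 = (-33)² + 294 = 1089 + 294 = 1383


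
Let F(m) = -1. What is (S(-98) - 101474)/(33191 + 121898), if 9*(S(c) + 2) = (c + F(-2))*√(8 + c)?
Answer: -4412/6743 - 3*I*√10/14099 ≈ -0.65431 - 0.00067287*I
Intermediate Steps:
S(c) = -2 + √(8 + c)*(-1 + c)/9 (S(c) = -2 + ((c - 1)*√(8 + c))/9 = -2 + ((-1 + c)*√(8 + c))/9 = -2 + (√(8 + c)*(-1 + c))/9 = -2 + √(8 + c)*(-1 + c)/9)
(S(-98) - 101474)/(33191 + 121898) = ((-2 - √(8 - 98)/9 + (⅑)*(-98)*√(8 - 98)) - 101474)/(33191 + 121898) = ((-2 - I*√10/3 + (⅑)*(-98)*√(-90)) - 101474)/155089 = ((-2 - I*√10/3 + (⅑)*(-98)*(3*I*√10)) - 101474)*(1/155089) = ((-2 - I*√10/3 - 98*I*√10/3) - 101474)*(1/155089) = ((-2 - 33*I*√10) - 101474)*(1/155089) = (-101476 - 33*I*√10)*(1/155089) = -4412/6743 - 3*I*√10/14099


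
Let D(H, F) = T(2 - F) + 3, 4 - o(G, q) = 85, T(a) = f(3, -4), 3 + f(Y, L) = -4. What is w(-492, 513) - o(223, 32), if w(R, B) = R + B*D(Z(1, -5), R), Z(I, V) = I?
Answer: -2463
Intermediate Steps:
f(Y, L) = -7 (f(Y, L) = -3 - 4 = -7)
T(a) = -7
o(G, q) = -81 (o(G, q) = 4 - 1*85 = 4 - 85 = -81)
D(H, F) = -4 (D(H, F) = -7 + 3 = -4)
w(R, B) = R - 4*B (w(R, B) = R + B*(-4) = R - 4*B)
w(-492, 513) - o(223, 32) = (-492 - 4*513) - 1*(-81) = (-492 - 2052) + 81 = -2544 + 81 = -2463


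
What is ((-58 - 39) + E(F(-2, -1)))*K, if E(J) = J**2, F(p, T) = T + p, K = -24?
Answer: 2112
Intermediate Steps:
((-58 - 39) + E(F(-2, -1)))*K = ((-58 - 39) + (-1 - 2)**2)*(-24) = (-97 + (-3)**2)*(-24) = (-97 + 9)*(-24) = -88*(-24) = 2112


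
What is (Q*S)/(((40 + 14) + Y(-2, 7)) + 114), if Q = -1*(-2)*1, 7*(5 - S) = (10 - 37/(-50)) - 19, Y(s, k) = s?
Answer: 309/4150 ≈ 0.074458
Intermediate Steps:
S = 309/50 (S = 5 - ((10 - 37/(-50)) - 19)/7 = 5 - ((10 - 37*(-1/50)) - 19)/7 = 5 - ((10 + 37/50) - 19)/7 = 5 - (537/50 - 19)/7 = 5 - ⅐*(-413/50) = 5 + 59/50 = 309/50 ≈ 6.1800)
Q = 2 (Q = 2*1 = 2)
(Q*S)/(((40 + 14) + Y(-2, 7)) + 114) = (2*(309/50))/(((40 + 14) - 2) + 114) = 309/(25*((54 - 2) + 114)) = 309/(25*(52 + 114)) = (309/25)/166 = (309/25)*(1/166) = 309/4150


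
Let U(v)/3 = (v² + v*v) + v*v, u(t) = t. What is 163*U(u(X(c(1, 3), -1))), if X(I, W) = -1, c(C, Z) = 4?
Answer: 1467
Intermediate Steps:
U(v) = 9*v² (U(v) = 3*((v² + v*v) + v*v) = 3*((v² + v²) + v²) = 3*(2*v² + v²) = 3*(3*v²) = 9*v²)
163*U(u(X(c(1, 3), -1))) = 163*(9*(-1)²) = 163*(9*1) = 163*9 = 1467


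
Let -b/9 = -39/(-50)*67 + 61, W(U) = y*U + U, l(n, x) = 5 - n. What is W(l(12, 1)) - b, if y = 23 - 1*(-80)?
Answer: 14567/50 ≈ 291.34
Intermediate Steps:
y = 103 (y = 23 + 80 = 103)
W(U) = 104*U (W(U) = 103*U + U = 104*U)
b = -50967/50 (b = -9*(-39/(-50)*67 + 61) = -9*(-39*(-1/50)*67 + 61) = -9*((39/50)*67 + 61) = -9*(2613/50 + 61) = -9*5663/50 = -50967/50 ≈ -1019.3)
W(l(12, 1)) - b = 104*(5 - 1*12) - 1*(-50967/50) = 104*(5 - 12) + 50967/50 = 104*(-7) + 50967/50 = -728 + 50967/50 = 14567/50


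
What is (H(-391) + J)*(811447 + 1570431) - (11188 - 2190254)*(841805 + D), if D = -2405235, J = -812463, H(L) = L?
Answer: -5342936216192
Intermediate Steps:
(H(-391) + J)*(811447 + 1570431) - (11188 - 2190254)*(841805 + D) = (-391 - 812463)*(811447 + 1570431) - (11188 - 2190254)*(841805 - 2405235) = -812854*2381878 - (-2179066)*(-1563430) = -1936119059812 - 1*3406817156380 = -1936119059812 - 3406817156380 = -5342936216192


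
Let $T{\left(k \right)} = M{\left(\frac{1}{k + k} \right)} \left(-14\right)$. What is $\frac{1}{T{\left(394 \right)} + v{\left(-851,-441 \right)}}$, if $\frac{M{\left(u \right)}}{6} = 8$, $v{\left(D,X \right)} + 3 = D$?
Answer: $- \frac{1}{1526} \approx -0.00065531$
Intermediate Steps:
$v{\left(D,X \right)} = -3 + D$
$M{\left(u \right)} = 48$ ($M{\left(u \right)} = 6 \cdot 8 = 48$)
$T{\left(k \right)} = -672$ ($T{\left(k \right)} = 48 \left(-14\right) = -672$)
$\frac{1}{T{\left(394 \right)} + v{\left(-851,-441 \right)}} = \frac{1}{-672 - 854} = \frac{1}{-1526} = - \frac{1}{1526}$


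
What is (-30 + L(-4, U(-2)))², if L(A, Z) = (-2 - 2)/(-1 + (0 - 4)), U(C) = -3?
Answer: 21316/25 ≈ 852.64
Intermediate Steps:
L(A, Z) = ⅘ (L(A, Z) = -4/(-1 - 4) = -4/(-5) = -4*(-⅕) = ⅘)
(-30 + L(-4, U(-2)))² = (-30 + ⅘)² = (-146/5)² = 21316/25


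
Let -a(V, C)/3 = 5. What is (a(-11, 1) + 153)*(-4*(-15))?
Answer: 8280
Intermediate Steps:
a(V, C) = -15 (a(V, C) = -3*5 = -15)
(a(-11, 1) + 153)*(-4*(-15)) = (-15 + 153)*(-4*(-15)) = 138*60 = 8280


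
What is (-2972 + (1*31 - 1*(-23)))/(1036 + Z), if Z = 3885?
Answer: -2918/4921 ≈ -0.59297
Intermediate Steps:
(-2972 + (1*31 - 1*(-23)))/(1036 + Z) = (-2972 + (1*31 - 1*(-23)))/(1036 + 3885) = (-2972 + (31 + 23))/4921 = (-2972 + 54)*(1/4921) = -2918*1/4921 = -2918/4921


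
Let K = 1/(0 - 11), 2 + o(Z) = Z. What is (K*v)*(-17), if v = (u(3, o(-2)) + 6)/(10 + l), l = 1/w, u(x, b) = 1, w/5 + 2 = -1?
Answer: 1785/1639 ≈ 1.0891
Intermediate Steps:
w = -15 (w = -10 + 5*(-1) = -10 - 5 = -15)
o(Z) = -2 + Z
K = -1/11 (K = 1/(-11) = -1/11 ≈ -0.090909)
l = -1/15 (l = 1/(-15) = -1/15 ≈ -0.066667)
v = 105/149 (v = (1 + 6)/(10 - 1/15) = 7/(149/15) = 7*(15/149) = 105/149 ≈ 0.70470)
(K*v)*(-17) = -1/11*105/149*(-17) = -105/1639*(-17) = 1785/1639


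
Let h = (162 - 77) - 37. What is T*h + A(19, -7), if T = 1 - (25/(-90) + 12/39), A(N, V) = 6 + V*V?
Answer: 3961/39 ≈ 101.56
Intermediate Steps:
A(N, V) = 6 + V²
h = 48 (h = 85 - 37 = 48)
T = 227/234 (T = 1 - (25*(-1/90) + 12*(1/39)) = 1 - (-5/18 + 4/13) = 1 - 1*7/234 = 1 - 7/234 = 227/234 ≈ 0.97009)
T*h + A(19, -7) = (227/234)*48 + (6 + (-7)²) = 1816/39 + (6 + 49) = 1816/39 + 55 = 3961/39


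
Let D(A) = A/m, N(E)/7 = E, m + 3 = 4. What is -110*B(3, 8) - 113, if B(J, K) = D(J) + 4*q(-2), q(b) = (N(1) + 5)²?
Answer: -63803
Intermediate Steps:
m = 1 (m = -3 + 4 = 1)
N(E) = 7*E
q(b) = 144 (q(b) = (7*1 + 5)² = (7 + 5)² = 12² = 144)
D(A) = A (D(A) = A/1 = A*1 = A)
B(J, K) = 576 + J (B(J, K) = J + 4*144 = J + 576 = 576 + J)
-110*B(3, 8) - 113 = -110*(576 + 3) - 113 = -110*579 - 113 = -63690 - 113 = -63803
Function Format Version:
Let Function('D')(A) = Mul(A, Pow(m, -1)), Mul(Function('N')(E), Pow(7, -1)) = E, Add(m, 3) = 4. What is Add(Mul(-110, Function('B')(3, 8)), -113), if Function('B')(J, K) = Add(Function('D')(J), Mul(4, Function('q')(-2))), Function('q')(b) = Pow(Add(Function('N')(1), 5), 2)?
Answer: -63803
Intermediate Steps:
m = 1 (m = Add(-3, 4) = 1)
Function('N')(E) = Mul(7, E)
Function('q')(b) = 144 (Function('q')(b) = Pow(Add(Mul(7, 1), 5), 2) = Pow(Add(7, 5), 2) = Pow(12, 2) = 144)
Function('D')(A) = A (Function('D')(A) = Mul(A, Pow(1, -1)) = Mul(A, 1) = A)
Function('B')(J, K) = Add(576, J) (Function('B')(J, K) = Add(J, Mul(4, 144)) = Add(J, 576) = Add(576, J))
Add(Mul(-110, Function('B')(3, 8)), -113) = Add(Mul(-110, Add(576, 3)), -113) = Add(Mul(-110, 579), -113) = Add(-63690, -113) = -63803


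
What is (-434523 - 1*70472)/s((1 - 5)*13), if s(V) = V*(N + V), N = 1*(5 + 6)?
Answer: -504995/2132 ≈ -236.86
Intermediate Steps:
N = 11 (N = 1*11 = 11)
s(V) = V*(11 + V)
(-434523 - 1*70472)/s((1 - 5)*13) = (-434523 - 1*70472)/((((1 - 5)*13)*(11 + (1 - 5)*13))) = (-434523 - 70472)/(((-4*13)*(11 - 4*13))) = -504995*(-1/(52*(11 - 52))) = -504995/((-52*(-41))) = -504995/2132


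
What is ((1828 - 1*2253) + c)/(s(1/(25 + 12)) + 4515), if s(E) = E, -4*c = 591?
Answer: -84767/668224 ≈ -0.12685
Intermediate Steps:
c = -591/4 (c = -¼*591 = -591/4 ≈ -147.75)
((1828 - 1*2253) + c)/(s(1/(25 + 12)) + 4515) = ((1828 - 1*2253) - 591/4)/(1/(25 + 12) + 4515) = ((1828 - 2253) - 591/4)/(1/37 + 4515) = (-425 - 591/4)/(1/37 + 4515) = -2291/(4*167056/37) = -2291/4*37/167056 = -84767/668224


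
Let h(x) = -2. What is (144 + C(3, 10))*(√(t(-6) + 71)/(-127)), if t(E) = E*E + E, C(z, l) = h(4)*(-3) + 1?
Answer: -151*√101/127 ≈ -11.949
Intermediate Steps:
C(z, l) = 7 (C(z, l) = -2*(-3) + 1 = 6 + 1 = 7)
t(E) = E + E² (t(E) = E² + E = E + E²)
(144 + C(3, 10))*(√(t(-6) + 71)/(-127)) = (144 + 7)*(√(-6*(1 - 6) + 71)/(-127)) = 151*(√(-6*(-5) + 71)*(-1/127)) = 151*(√(30 + 71)*(-1/127)) = 151*(√101*(-1/127)) = 151*(-√101/127) = -151*√101/127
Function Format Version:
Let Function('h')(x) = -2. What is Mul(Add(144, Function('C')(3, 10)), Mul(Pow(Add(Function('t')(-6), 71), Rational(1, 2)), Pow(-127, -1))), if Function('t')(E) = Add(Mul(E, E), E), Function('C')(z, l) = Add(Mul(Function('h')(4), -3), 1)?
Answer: Mul(Rational(-151, 127), Pow(101, Rational(1, 2))) ≈ -11.949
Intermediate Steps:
Function('C')(z, l) = 7 (Function('C')(z, l) = Add(Mul(-2, -3), 1) = Add(6, 1) = 7)
Function('t')(E) = Add(E, Pow(E, 2)) (Function('t')(E) = Add(Pow(E, 2), E) = Add(E, Pow(E, 2)))
Mul(Add(144, Function('C')(3, 10)), Mul(Pow(Add(Function('t')(-6), 71), Rational(1, 2)), Pow(-127, -1))) = Mul(Add(144, 7), Mul(Pow(Add(Mul(-6, Add(1, -6)), 71), Rational(1, 2)), Pow(-127, -1))) = Mul(151, Mul(Pow(Add(Mul(-6, -5), 71), Rational(1, 2)), Rational(-1, 127))) = Mul(151, Mul(Pow(Add(30, 71), Rational(1, 2)), Rational(-1, 127))) = Mul(151, Mul(Pow(101, Rational(1, 2)), Rational(-1, 127))) = Mul(151, Mul(Rational(-1, 127), Pow(101, Rational(1, 2)))) = Mul(Rational(-151, 127), Pow(101, Rational(1, 2)))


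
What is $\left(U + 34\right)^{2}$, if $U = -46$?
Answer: $144$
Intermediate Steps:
$\left(U + 34\right)^{2} = \left(-46 + 34\right)^{2} = \left(-12\right)^{2} = 144$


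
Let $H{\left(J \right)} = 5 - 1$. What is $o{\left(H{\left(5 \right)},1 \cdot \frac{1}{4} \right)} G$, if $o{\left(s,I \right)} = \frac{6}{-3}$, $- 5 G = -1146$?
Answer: $- \frac{2292}{5} \approx -458.4$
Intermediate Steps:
$H{\left(J \right)} = 4$
$G = \frac{1146}{5}$ ($G = \left(- \frac{1}{5}\right) \left(-1146\right) = \frac{1146}{5} \approx 229.2$)
$o{\left(s,I \right)} = -2$ ($o{\left(s,I \right)} = 6 \left(- \frac{1}{3}\right) = -2$)
$o{\left(H{\left(5 \right)},1 \cdot \frac{1}{4} \right)} G = \left(-2\right) \frac{1146}{5} = - \frac{2292}{5}$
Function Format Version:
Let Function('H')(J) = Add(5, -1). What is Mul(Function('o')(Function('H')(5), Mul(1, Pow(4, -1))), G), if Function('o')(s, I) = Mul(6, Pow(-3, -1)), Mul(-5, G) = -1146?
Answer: Rational(-2292, 5) ≈ -458.40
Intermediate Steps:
Function('H')(J) = 4
G = Rational(1146, 5) (G = Mul(Rational(-1, 5), -1146) = Rational(1146, 5) ≈ 229.20)
Function('o')(s, I) = -2 (Function('o')(s, I) = Mul(6, Rational(-1, 3)) = -2)
Mul(Function('o')(Function('H')(5), Mul(1, Pow(4, -1))), G) = Mul(-2, Rational(1146, 5)) = Rational(-2292, 5)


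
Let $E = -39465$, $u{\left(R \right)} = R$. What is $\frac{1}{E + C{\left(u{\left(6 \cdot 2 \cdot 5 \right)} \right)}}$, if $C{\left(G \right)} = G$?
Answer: $- \frac{1}{39405} \approx -2.5377 \cdot 10^{-5}$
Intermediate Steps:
$\frac{1}{E + C{\left(u{\left(6 \cdot 2 \cdot 5 \right)} \right)}} = \frac{1}{-39465 + 6 \cdot 2 \cdot 5} = \frac{1}{-39465 + 12 \cdot 5} = \frac{1}{-39465 + 60} = \frac{1}{-39405} = - \frac{1}{39405}$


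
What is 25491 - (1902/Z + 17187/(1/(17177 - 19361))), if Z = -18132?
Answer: 113512059095/3022 ≈ 3.7562e+7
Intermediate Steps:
25491 - (1902/Z + 17187/(1/(17177 - 19361))) = 25491 - (1902/(-18132) + 17187/(1/(17177 - 19361))) = 25491 - (1902*(-1/18132) + 17187/(1/(-2184))) = 25491 - (-317/3022 + 17187/(-1/2184)) = 25491 - (-317/3022 + 17187*(-2184)) = 25491 - (-317/3022 - 37536408) = 25491 - 1*(-113435025293/3022) = 25491 + 113435025293/3022 = 113512059095/3022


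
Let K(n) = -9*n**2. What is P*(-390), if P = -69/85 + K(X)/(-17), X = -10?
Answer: -345618/17 ≈ -20330.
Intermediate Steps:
P = 4431/85 (P = -69/85 - 9*(-10)**2/(-17) = -69*1/85 - 9*100*(-1/17) = -69/85 - 900*(-1/17) = -69/85 + 900/17 = 4431/85 ≈ 52.129)
P*(-390) = (4431/85)*(-390) = -345618/17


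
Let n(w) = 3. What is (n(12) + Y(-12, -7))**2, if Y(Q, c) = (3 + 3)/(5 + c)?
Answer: 0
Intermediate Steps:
Y(Q, c) = 6/(5 + c)
(n(12) + Y(-12, -7))**2 = (3 + 6/(5 - 7))**2 = (3 + 6/(-2))**2 = (3 + 6*(-1/2))**2 = (3 - 3)**2 = 0**2 = 0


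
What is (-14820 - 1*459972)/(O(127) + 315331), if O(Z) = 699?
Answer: -237396/158015 ≈ -1.5024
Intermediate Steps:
(-14820 - 1*459972)/(O(127) + 315331) = (-14820 - 1*459972)/(699 + 315331) = (-14820 - 459972)/316030 = -474792*1/316030 = -237396/158015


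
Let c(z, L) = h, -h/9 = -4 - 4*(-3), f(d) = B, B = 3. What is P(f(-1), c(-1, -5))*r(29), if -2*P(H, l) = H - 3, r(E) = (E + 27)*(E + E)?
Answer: 0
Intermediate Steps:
r(E) = 2*E*(27 + E) (r(E) = (27 + E)*(2*E) = 2*E*(27 + E))
f(d) = 3
h = -72 (h = -9*(-4 - 4*(-3)) = -9*(-4 + 12) = -9*8 = -72)
c(z, L) = -72
P(H, l) = 3/2 - H/2 (P(H, l) = -(H - 3)/2 = -(-3 + H)/2 = 3/2 - H/2)
P(f(-1), c(-1, -5))*r(29) = (3/2 - ½*3)*(2*29*(27 + 29)) = (3/2 - 3/2)*(2*29*56) = 0*3248 = 0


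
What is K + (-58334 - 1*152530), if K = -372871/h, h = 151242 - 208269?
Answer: -12024568457/57027 ≈ -2.1086e+5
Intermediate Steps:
h = -57027
K = 372871/57027 (K = -372871/(-57027) = -372871*(-1/57027) = 372871/57027 ≈ 6.5385)
K + (-58334 - 1*152530) = 372871/57027 + (-58334 - 1*152530) = 372871/57027 + (-58334 - 152530) = 372871/57027 - 210864 = -12024568457/57027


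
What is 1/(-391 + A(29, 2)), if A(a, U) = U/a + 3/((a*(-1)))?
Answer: -29/11340 ≈ -0.0025573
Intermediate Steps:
A(a, U) = -3/a + U/a (A(a, U) = U/a + 3/((-a)) = U/a + 3*(-1/a) = U/a - 3/a = -3/a + U/a)
1/(-391 + A(29, 2)) = 1/(-391 + (-3 + 2)/29) = 1/(-391 + (1/29)*(-1)) = 1/(-391 - 1/29) = 1/(-11340/29) = -29/11340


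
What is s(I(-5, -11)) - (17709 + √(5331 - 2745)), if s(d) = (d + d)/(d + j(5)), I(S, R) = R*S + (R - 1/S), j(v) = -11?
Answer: -1469626/83 - √2586 ≈ -17757.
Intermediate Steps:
I(S, R) = R - 1/S + R*S
s(d) = 2*d/(-11 + d) (s(d) = (d + d)/(d - 11) = (2*d)/(-11 + d) = 2*d/(-11 + d))
s(I(-5, -11)) - (17709 + √(5331 - 2745)) = 2*(-11 - 1/(-5) - 11*(-5))/(-11 + (-11 - 1/(-5) - 11*(-5))) - (17709 + √(5331 - 2745)) = 2*(-11 - 1*(-⅕) + 55)/(-11 + (-11 - 1*(-⅕) + 55)) - (17709 + √2586) = 2*(-11 + ⅕ + 55)/(-11 + (-11 + ⅕ + 55)) + (-17709 - √2586) = 2*(221/5)/(-11 + 221/5) + (-17709 - √2586) = 2*(221/5)/(166/5) + (-17709 - √2586) = 2*(221/5)*(5/166) + (-17709 - √2586) = 221/83 + (-17709 - √2586) = -1469626/83 - √2586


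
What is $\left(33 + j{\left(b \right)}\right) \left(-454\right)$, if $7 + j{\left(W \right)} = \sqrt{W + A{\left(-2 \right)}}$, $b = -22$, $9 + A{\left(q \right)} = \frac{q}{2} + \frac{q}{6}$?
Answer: $-11804 - \frac{454 i \sqrt{291}}{3} \approx -11804.0 - 2581.6 i$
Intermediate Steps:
$A{\left(q \right)} = -9 + \frac{2 q}{3}$ ($A{\left(q \right)} = -9 + \left(\frac{q}{2} + \frac{q}{6}\right) = -9 + \frac{2 q}{3}$)
$j{\left(W \right)} = -7 + \sqrt{- \frac{31}{3} + W}$ ($j{\left(W \right)} = -7 + \sqrt{W + \left(-9 + \frac{2}{3} \left(-2\right)\right)} = -7 + \sqrt{W - \frac{31}{3}} = -7 + \sqrt{- \frac{31}{3} + W}$)
$\left(33 + j{\left(b \right)}\right) \left(-454\right) = \left(33 - \left(7 - \frac{\sqrt{-93 + 9 \left(-22\right)}}{3}\right)\right) \left(-454\right) = \left(33 - \left(7 - \frac{\sqrt{-93 - 198}}{3}\right)\right) \left(-454\right) = \left(33 - \left(7 - \frac{\sqrt{-291}}{3}\right)\right) \left(-454\right) = \left(33 - \left(7 - \frac{i \sqrt{291}}{3}\right)\right) \left(-454\right) = \left(26 + \frac{i \sqrt{291}}{3}\right) \left(-454\right) = -11804 - \frac{454 i \sqrt{291}}{3}$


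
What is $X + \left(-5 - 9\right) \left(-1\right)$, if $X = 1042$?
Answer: $1056$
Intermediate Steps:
$X + \left(-5 - 9\right) \left(-1\right) = 1042 + \left(-5 - 9\right) \left(-1\right) = 1042 - -14 = 1042 + 14 = 1056$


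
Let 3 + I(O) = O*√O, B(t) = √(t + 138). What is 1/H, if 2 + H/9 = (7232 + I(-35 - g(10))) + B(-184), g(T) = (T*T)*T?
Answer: I/(9*(-√46 + 3105*√115 + 7227*I)) ≈ 6.9195e-7 + 3.1874e-6*I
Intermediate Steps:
g(T) = T³ (g(T) = T²*T = T³)
B(t) = √(138 + t)
I(O) = -3 + O^(3/2) (I(O) = -3 + O*√O = -3 + O^(3/2))
H = 65043 - 27945*I*√115 + 9*I*√46 (H = -18 + 9*((7232 + (-3 + (-35 - 1*10³)^(3/2))) + √(138 - 184)) = -18 + 9*((7232 + (-3 + (-35 - 1*1000)^(3/2))) + √(-46)) = -18 + 9*((7232 + (-3 + (-35 - 1000)^(3/2))) + I*√46) = -18 + 9*((7232 + (-3 + (-1035)^(3/2))) + I*√46) = -18 + 9*((7232 + (-3 - 3105*I*√115)) + I*√46) = -18 + 9*((7229 - 3105*I*√115) + I*√46) = -18 + 9*(7229 + I*√46 - 3105*I*√115) = -18 + (65061 - 27945*I*√115 + 9*I*√46) = 65043 - 27945*I*√115 + 9*I*√46 ≈ 65043.0 - 2.9962e+5*I)
1/H = 1/(65043 - 27945*I*√115 + 9*I*√46)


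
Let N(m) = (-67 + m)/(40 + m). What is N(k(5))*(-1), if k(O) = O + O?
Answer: 57/50 ≈ 1.1400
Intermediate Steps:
k(O) = 2*O
N(m) = (-67 + m)/(40 + m)
N(k(5))*(-1) = ((-67 + 2*5)/(40 + 2*5))*(-1) = ((-67 + 10)/(40 + 10))*(-1) = (-57/50)*(-1) = ((1/50)*(-57))*(-1) = -57/50*(-1) = 57/50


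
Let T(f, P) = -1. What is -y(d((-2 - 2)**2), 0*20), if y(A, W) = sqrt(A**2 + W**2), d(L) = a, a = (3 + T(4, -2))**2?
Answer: -4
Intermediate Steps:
a = 4 (a = (3 - 1)**2 = 2**2 = 4)
d(L) = 4
-y(d((-2 - 2)**2), 0*20) = -sqrt(4**2 + (0*20)**2) = -sqrt(16 + 0**2) = -sqrt(16 + 0) = -sqrt(16) = -1*4 = -4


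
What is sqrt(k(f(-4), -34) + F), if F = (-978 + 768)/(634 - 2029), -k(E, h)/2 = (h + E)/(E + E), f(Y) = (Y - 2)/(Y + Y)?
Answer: sqrt(42749)/31 ≈ 6.6696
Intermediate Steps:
f(Y) = (-2 + Y)/(2*Y) (f(Y) = (-2 + Y)/((2*Y)) = (-2 + Y)*(1/(2*Y)) = (-2 + Y)/(2*Y))
k(E, h) = -(E + h)/E (k(E, h) = -2*(h + E)/(E + E) = -2*(E + h)/(2*E) = -2*(E + h)*1/(2*E) = -(E + h)/E)
F = 14/93 (F = -210/(-1395) = -210*(-1/1395) = 14/93 ≈ 0.15054)
sqrt(k(f(-4), -34) + F) = sqrt((-(-2 - 4)/(2*(-4)) - 1*(-34))/(((1/2)*(-2 - 4)/(-4))) + 14/93) = sqrt((-(-1)*(-6)/(2*4) + 34)/(((1/2)*(-1/4)*(-6))) + 14/93) = sqrt((-1*3/4 + 34)/(3/4) + 14/93) = sqrt(4*(-3/4 + 34)/3 + 14/93) = sqrt((4/3)*(133/4) + 14/93) = sqrt(133/3 + 14/93) = sqrt(1379/31) = sqrt(42749)/31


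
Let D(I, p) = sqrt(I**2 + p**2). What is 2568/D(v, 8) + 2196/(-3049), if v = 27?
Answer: -2196/3049 + 2568*sqrt(793)/793 ≈ 90.472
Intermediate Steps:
2568/D(v, 8) + 2196/(-3049) = 2568/(sqrt(27**2 + 8**2)) + 2196/(-3049) = 2568/(sqrt(729 + 64)) + 2196*(-1/3049) = 2568/(sqrt(793)) - 2196/3049 = 2568*(sqrt(793)/793) - 2196/3049 = 2568*sqrt(793)/793 - 2196/3049 = -2196/3049 + 2568*sqrt(793)/793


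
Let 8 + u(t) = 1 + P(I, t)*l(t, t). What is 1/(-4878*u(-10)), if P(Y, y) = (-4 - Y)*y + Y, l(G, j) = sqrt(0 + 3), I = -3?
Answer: -1/68292 - sqrt(3)/68292 ≈ -4.0005e-5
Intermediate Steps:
l(G, j) = sqrt(3)
P(Y, y) = Y + y*(-4 - Y) (P(Y, y) = y*(-4 - Y) + Y = Y + y*(-4 - Y))
u(t) = -7 + sqrt(3)*(-3 - t) (u(t) = -8 + (1 + (-3 - 4*t - 1*(-3)*t)*sqrt(3)) = -8 + (1 + (-3 - 4*t + 3*t)*sqrt(3)) = -8 + (1 + (-3 - t)*sqrt(3)) = -8 + (1 + sqrt(3)*(-3 - t)) = -7 + sqrt(3)*(-3 - t))
1/(-4878*u(-10)) = 1/(-4878*(-7 - sqrt(3)*(3 - 10))) = 1/(-4878*(-7 - 1*sqrt(3)*(-7))) = 1/(-4878*(-7 + 7*sqrt(3))) = 1/(34146 - 34146*sqrt(3))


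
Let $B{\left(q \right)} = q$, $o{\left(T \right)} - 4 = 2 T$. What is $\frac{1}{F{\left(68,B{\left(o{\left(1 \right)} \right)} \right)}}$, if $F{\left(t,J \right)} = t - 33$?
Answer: $\frac{1}{35} \approx 0.028571$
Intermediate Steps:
$o{\left(T \right)} = 4 + 2 T$
$F{\left(t,J \right)} = -33 + t$
$\frac{1}{F{\left(68,B{\left(o{\left(1 \right)} \right)} \right)}} = \frac{1}{-33 + 68} = \frac{1}{35}$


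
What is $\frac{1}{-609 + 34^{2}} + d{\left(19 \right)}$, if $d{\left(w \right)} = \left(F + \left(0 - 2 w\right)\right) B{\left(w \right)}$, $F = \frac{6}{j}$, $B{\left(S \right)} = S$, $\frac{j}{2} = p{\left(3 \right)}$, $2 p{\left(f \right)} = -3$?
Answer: $- \frac{415719}{547} \approx -760.0$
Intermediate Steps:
$p{\left(f \right)} = - \frac{3}{2}$ ($p{\left(f \right)} = \frac{1}{2} \left(-3\right) = - \frac{3}{2}$)
$j = -3$ ($j = 2 \left(- \frac{3}{2}\right) = -3$)
$F = -2$ ($F = \frac{6}{-3} = 6 \left(- \frac{1}{3}\right) = -2$)
$d{\left(w \right)} = w \left(-2 - 2 w\right)$ ($d{\left(w \right)} = \left(-2 + \left(0 - 2 w\right)\right) w = \left(-2 - 2 w\right) w = w \left(-2 - 2 w\right)$)
$\frac{1}{-609 + 34^{2}} + d{\left(19 \right)} = \frac{1}{-609 + 34^{2}} - 38 \left(1 + 19\right) = \frac{1}{-609 + 1156} - 38 \cdot 20 = \frac{1}{547} - 760 = - \frac{415719}{547}$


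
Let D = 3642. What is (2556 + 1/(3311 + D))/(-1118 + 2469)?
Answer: 17771869/9393503 ≈ 1.8919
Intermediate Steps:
(2556 + 1/(3311 + D))/(-1118 + 2469) = (2556 + 1/(3311 + 3642))/(-1118 + 2469) = (2556 + 1/6953)/1351 = (2556 + 1/6953)*(1/1351) = (17771869/6953)*(1/1351) = 17771869/9393503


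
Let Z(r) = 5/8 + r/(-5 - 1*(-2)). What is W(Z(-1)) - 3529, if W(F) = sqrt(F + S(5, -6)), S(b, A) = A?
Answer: -3529 + 11*I*sqrt(6)/12 ≈ -3529.0 + 2.2454*I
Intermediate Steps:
Z(r) = 5/8 - r/3 (Z(r) = 5*(1/8) + r/(-5 + 2) = 5/8 + r/(-3) = 5/8 + r*(-1/3) = 5/8 - r/3)
W(F) = sqrt(-6 + F) (W(F) = sqrt(F - 6) = sqrt(-6 + F))
W(Z(-1)) - 3529 = sqrt(-6 + (5/8 - 1/3*(-1))) - 3529 = sqrt(-6 + (5/8 + 1/3)) - 3529 = sqrt(-6 + 23/24) - 3529 = sqrt(-121/24) - 3529 = 11*I*sqrt(6)/12 - 3529 = -3529 + 11*I*sqrt(6)/12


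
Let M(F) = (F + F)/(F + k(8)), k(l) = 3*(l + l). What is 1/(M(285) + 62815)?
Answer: 111/6972655 ≈ 1.5919e-5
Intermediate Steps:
k(l) = 6*l (k(l) = 3*(2*l) = 6*l)
M(F) = 2*F/(48 + F) (M(F) = (F + F)/(F + 6*8) = (2*F)/(F + 48) = (2*F)/(48 + F) = 2*F/(48 + F))
1/(M(285) + 62815) = 1/(2*285/(48 + 285) + 62815) = 1/(2*285/333 + 62815) = 1/(2*285*(1/333) + 62815) = 1/(190/111 + 62815) = 1/(6972655/111) = 111/6972655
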